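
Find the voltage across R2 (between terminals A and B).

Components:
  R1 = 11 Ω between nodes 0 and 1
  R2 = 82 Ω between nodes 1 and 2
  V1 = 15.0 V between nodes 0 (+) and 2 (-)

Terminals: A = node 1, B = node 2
R1 and R2 are in series across V1 (node 0 → node 1 → node 2), and the output A–B is taken across R2, so this is a voltage divider.
Series current: I = V1/(R1 + R2) = 15/(11 + 82) = 15/93 = 0.1613 A
V_R2 = I × R2 = V1 × R2/(R1 + R2) = 15 × 82/93 = 13.23 V

Final answer: 13.23 V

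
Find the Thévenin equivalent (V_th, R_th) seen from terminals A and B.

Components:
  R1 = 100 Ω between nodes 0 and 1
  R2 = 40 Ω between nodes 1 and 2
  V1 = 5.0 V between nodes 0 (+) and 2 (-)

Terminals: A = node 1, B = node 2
Step 1 — V_th is the open-circuit voltage V_A - V_B (nothing connected across the terminals).
Nodal analysis, taking node 2 as the 0 V reference.
Source V1 fixes V_0 = 5 V.
KCL at each unknown node (sum of currents leaving = 0; resistances in Ω):
  Node 1: (V_1 - 5)/100 + (V_1 - 0)/40 = 0
Collecting terms: 0.035 × V_1 = 0.05  =>  V_1 = 1.429 V
V_th = V_1 - V_2 = 1.429 - 0 = 1.429 V
Step 2 — R_th: zero the source — replace V1 by a short circuit (node 2 merges into node 0) — and find the resistance seen between A (node 1) and B (node 0).
Reduce the network between node 1 (A) and node 0 (B) by series/parallel combination:
  Rp1 = R1 ‖ R2 (parallel, both between nodes 0 and 1) = 1/(1/100 + 1/40) = 28.57 Ω
R_th = 28.57 Ω

Final answer: V_th = 1.429 V, R_th = 28.57 Ω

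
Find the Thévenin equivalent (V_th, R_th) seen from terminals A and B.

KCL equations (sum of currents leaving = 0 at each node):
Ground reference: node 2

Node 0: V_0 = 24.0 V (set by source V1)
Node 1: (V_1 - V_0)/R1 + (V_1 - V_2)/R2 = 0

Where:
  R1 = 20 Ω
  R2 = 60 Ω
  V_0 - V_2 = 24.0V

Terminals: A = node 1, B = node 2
Step 1 — V_th is the open-circuit voltage V_A - V_B (nothing connected across the terminals).
Nodal analysis, taking node 2 as the 0 V reference.
Source V1 fixes V_0 = 24 V.
KCL at each unknown node (sum of currents leaving = 0; resistances in Ω):
  Node 1: (V_1 - 24)/20 + (V_1 - 0)/60 = 0
Collecting terms: 0.06667 × V_1 = 1.2  =>  V_1 = 18 V
V_th = V_1 - V_2 = 18 - 0 = 18 V
Step 2 — R_th: zero the source — replace V1 by a short circuit (node 2 merges into node 0) — and find the resistance seen between A (node 1) and B (node 0).
Reduce the network between node 1 (A) and node 0 (B) by series/parallel combination:
  Rp1 = R1 ‖ R2 (parallel, both between nodes 0 and 1) = 1/(1/20 + 1/60) = 15 Ω
R_th = 15 Ω

Final answer: V_th = 18 V, R_th = 15 Ω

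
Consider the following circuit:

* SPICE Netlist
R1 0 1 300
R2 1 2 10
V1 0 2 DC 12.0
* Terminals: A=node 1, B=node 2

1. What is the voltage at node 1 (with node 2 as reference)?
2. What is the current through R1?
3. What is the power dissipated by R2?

Nodal analysis, taking node 2 as the 0 V reference.
Source V1 fixes V_0 = 12 V.
KCL at each unknown node (sum of currents leaving = 0; resistances in Ω):
  Node 1: (V_1 - 12)/300 + (V_1 - 0)/10 = 0
Collecting terms: 0.1033 × V_1 = 0.04  =>  V_1 = 0.3871 V
Part 1:
  Read off the nodal solution: V_1 = 0.3871 V
Part 2:
  I_R1 = (V_0 - V_1)/R1 = (12 - 0.3871)/300 = 0.03871 A
  Magnitude: I_R1 = 0.03871 A
Part 3:
  I_R2 = (V_1 - V_2)/R2 = (0.3871 - 0)/10 = 0.03871 A
  P_R2 = I_R2² × R2 = (0.03871)² × 10 = 0.01498 W

Final answers:
1. V_1 = 0.3871 V
2. I_R1 = 0.03871 A
3. P_R2 = 0.01498 W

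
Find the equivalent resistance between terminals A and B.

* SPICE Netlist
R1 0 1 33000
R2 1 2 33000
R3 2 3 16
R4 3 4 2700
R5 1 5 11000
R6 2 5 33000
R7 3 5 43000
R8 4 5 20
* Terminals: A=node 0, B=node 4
The network is not a plain series/parallel combination. Inject a 1 A test current into terminal A (node 0) and return it from terminal B (node 4); then R_eq = V_A / (1 A).
Nodal analysis, taking node 4 as the 0 V reference.
Current source I_test pushes 1 A into node 0 and draws it out of node 4.
KCL at each unknown node (sum of currents leaving = 0; resistances in Ω):
  Node 0: (V_0 - V_1)/33000 - 1 = 0
  Node 1: (V_1 - V_0)/33000 + (V_1 - V_2)/33000 + (V_1 - V_5)/11000 = 0
  Node 2: (V_2 - V_1)/33000 + (V_2 - V_3)/16 + (V_2 - V_5)/33000 = 0
  Node 3: (V_3 - V_2)/16 + (V_3 - 0)/2700 + (V_3 - V_5)/43000 = 0
  Node 5: (V_5 - V_1)/11000 + (V_5 - V_2)/33000 + (V_5 - V_3)/43000 + (V_5 - 0)/20 = 0
Collecting terms (coefficients in siemens):
  0.0000303·V_0 - 0.0000303·V_1 = 1
  0.0001515·V_1 - 0.0000303·V_0 - 0.0000303·V_2 - 0.00009091·V_5 = 0
  0.06256·V_2 - 0.0000303·V_1 - 0.0625·V_3 - 0.0000303·V_5 = 0
  0.06289·V_3 - 0.0625·V_2 - 0.00002326·V_5 = 0
  0.05014·V_5 - 0.00009091·V_1 - 0.0000303·V_2 - 0.00002326·V_3 = 0
Solving these 5 simultaneous equations (Gaussian elimination) gives:
  V_0 = 41400 V, V_1 = 8403 V, V_2 = 565.5 V, V_3 = 562 V
  V_5 = 15.84 V
R_eq = V_0 / 1 A = 41400 Ω = 41.4 kΩ

Final answer: 41.4 kΩ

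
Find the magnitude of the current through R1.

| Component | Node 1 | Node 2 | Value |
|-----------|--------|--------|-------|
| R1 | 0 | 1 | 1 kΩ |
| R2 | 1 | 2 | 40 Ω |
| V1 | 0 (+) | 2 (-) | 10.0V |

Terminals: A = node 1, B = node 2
Nodal analysis, taking node 2 as the 0 V reference.
Source V1 fixes V_0 = 10 V.
KCL at each unknown node (sum of currents leaving = 0; resistances in Ω):
  Node 1: (V_1 - 10)/1000 + (V_1 - 0)/40 = 0
Collecting terms: 0.026 × V_1 = 0.01  =>  V_1 = 0.3846 V
I_R1 = (V_0 - V_1)/R1 = (10 - 0.3846)/1000 = 0.009615 A
|I_R1| = 0.009615 A

Final answer: |I_R1| = 0.009615 A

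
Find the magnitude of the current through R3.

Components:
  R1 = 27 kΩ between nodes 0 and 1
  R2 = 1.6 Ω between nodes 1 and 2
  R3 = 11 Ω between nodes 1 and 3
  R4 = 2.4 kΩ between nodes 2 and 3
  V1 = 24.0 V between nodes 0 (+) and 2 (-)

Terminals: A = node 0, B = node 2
Nodal analysis, taking node 2 as the 0 V reference.
Source V1 fixes V_0 = 24 V.
KCL at each unknown node (sum of currents leaving = 0; resistances in Ω):
  Node 1: (V_1 - 24)/27000 + (V_1 - 0)/1.6 + (V_1 - V_3)/11 = 0
  Node 3: (V_3 - V_1)/11 + (V_3 - 0)/2400 = 0
Collecting terms (coefficients in siemens):
  0.7159·V_1 - 0.09091·V_3 = 0.0008889
  0.09133·V_3 - 0.09091·V_1 = 0
Determinant D = (0.7159)(0.09133) - (-0.09091)(-0.09091) = 0.05712
V_1 = [(0.0008889)(0.09133) - (-0.09091)(0)]/D = 0.001421 V
V_3 = [(0.7159)(0) - (0.0008889)(-0.09091)]/D = 0.001415 V
I_R3 = (V_1 - V_3)/R3 = (0.001421 - 0.001415)/11 = 0.0000005895 A
|I_R3| = 0.0000005895 A

Final answer: |I_R3| = 5.895e-07 A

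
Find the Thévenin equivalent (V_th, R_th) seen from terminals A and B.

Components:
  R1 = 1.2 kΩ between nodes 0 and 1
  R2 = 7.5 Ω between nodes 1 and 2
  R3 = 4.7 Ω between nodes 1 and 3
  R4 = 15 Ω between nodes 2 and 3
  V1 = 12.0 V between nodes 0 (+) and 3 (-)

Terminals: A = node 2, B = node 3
Step 1 — V_th is the open-circuit voltage V_A - V_B (nothing connected across the terminals).
Nodal analysis, taking node 3 as the 0 V reference.
Source V1 fixes V_0 = 12 V.
KCL at each unknown node (sum of currents leaving = 0; resistances in Ω):
  Node 1: (V_1 - 12)/1200 + (V_1 - V_2)/7.5 + (V_1 - 0)/4.7 = 0
  Node 2: (V_2 - V_1)/7.5 + (V_2 - 0)/15 = 0
Collecting terms (coefficients in siemens):
  0.3469·V_1 - 0.1333·V_2 = 0.01
  0.2·V_2 - 0.1333·V_1 = 0
Determinant D = (0.3469)(0.2) - (-0.1333)(-0.1333) = 0.05161
V_1 = [(0.01)(0.2) - (-0.1333)(0)]/D = 0.03875 V
V_2 = [(0.3469)(0) - (0.01)(-0.1333)]/D = 0.02584 V
V_th = V_2 - V_3 = 0.02584 - 0 = 0.02584 V
Step 2 — R_th: zero the source — replace V1 by a short circuit (node 3 merges into node 0) — and find the resistance seen between A (node 2) and B (node 0).
Reduce the network between node 2 (A) and node 0 (B) by series/parallel combination:
  Rp1 = R1 ‖ R3 (parallel, both between nodes 0 and 1) = 1/(1/1200 + 1/4.7) = 4.682 Ω
  Rs1 = R2 + Rp1 (series, joined only at node 1) = 7.5 + 4.682 = 12.18 Ω
  Rp2 = R4 ‖ Rs1 (parallel, both between nodes 0 and 2) = 1/(1/15 + 1/12.18) = 6.722 Ω
R_th = 6.722 Ω

Final answer: V_th = 0.02584 V, R_th = 6.722 Ω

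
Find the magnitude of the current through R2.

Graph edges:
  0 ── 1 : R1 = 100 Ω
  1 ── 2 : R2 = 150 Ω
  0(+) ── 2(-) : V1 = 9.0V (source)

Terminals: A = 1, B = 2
Nodal analysis, taking node 2 as the 0 V reference.
Source V1 fixes V_0 = 9 V.
KCL at each unknown node (sum of currents leaving = 0; resistances in Ω):
  Node 1: (V_1 - 9)/100 + (V_1 - 0)/150 = 0
Collecting terms: 0.01667 × V_1 = 0.09  =>  V_1 = 5.4 V
I_R2 = (V_1 - V_2)/R2 = (5.4 - 0)/150 = 0.036 A
|I_R2| = 0.036 A

Final answer: |I_R2| = 0.036 A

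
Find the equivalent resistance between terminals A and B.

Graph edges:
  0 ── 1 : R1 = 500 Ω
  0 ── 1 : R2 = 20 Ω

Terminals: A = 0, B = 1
Reduce the network between node 0 (A) and node 1 (B) by series/parallel combination:
  Rp1 = R1 ‖ R2 (parallel, both between nodes 0 and 1) = 1/(1/500 + 1/20) = 19.23 Ω
R_eq = 19.23 Ω

Final answer: 19.23 Ω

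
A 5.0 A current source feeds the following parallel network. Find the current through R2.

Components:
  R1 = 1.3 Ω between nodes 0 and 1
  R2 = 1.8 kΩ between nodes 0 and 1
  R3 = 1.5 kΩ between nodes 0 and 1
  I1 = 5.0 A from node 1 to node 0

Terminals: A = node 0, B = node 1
All resistors sit directly between nodes 0 and 1, so they are in parallel and share one voltage V; the full source current 5 A splits among them.
1/R_par = 1/1.3 + 1/1800 + 1/1500 = 0.7705 S  =>  R_par = 1.298 Ω
V = I × R_par = 5 × 1.298 = 6.49 V
I_R2 = V/R2 = 6.49/1800 = 0.003605 A

Final answer: 0.003605 A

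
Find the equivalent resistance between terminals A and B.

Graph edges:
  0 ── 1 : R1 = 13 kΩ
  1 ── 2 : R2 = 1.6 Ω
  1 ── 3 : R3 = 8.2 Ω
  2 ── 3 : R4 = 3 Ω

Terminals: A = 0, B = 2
Reduce the network between node 0 (A) and node 2 (B) by series/parallel combination:
  Rs1 = R3 + R4 (series, joined only at node 3) = 8.2 + 3 = 11.2 Ω
  Rp1 = R2 ‖ Rs1 (parallel, both between nodes 1 and 2) = 1/(1/1.6 + 1/11.2) = 1.4 Ω
  Rs2 = R1 + Rp1 (series, joined only at node 1) = 13000 + 1.4 = 13000 Ω
R_eq = 13 kΩ

Final answer: 13 kΩ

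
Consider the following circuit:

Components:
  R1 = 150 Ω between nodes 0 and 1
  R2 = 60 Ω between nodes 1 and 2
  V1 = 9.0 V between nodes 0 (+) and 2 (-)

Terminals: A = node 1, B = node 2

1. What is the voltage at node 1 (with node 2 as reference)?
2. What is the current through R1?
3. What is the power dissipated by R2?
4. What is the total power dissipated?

Nodal analysis, taking node 2 as the 0 V reference.
Source V1 fixes V_0 = 9 V.
KCL at each unknown node (sum of currents leaving = 0; resistances in Ω):
  Node 1: (V_1 - 9)/150 + (V_1 - 0)/60 = 0
Collecting terms: 0.02333 × V_1 = 0.06  =>  V_1 = 2.571 V
Part 1:
  Read off the nodal solution: V_1 = 2.571 V
Part 2:
  I_R1 = (V_0 - V_1)/R1 = (9 - 2.571)/150 = 0.04286 A
  Magnitude: I_R1 = 0.04286 A
Part 3:
  I_R2 = (V_1 - V_2)/R2 = (2.571 - 0)/60 = 0.04286 A
  P_R2 = I_R2² × R2 = (0.04286)² × 60 = 0.1102 W
Part 4:
  Power in each resistor, P = (ΔV)²/R:
    P_R1 = (9 - 2.571)²/150 = 0.2755 W
    P_R2 = (2.571 - 0)²/60 = 0.1102 W
  P_total = P_R1 + P_R2 = 0.3857 W

Final answers:
1. V_1 = 2.571 V
2. I_R1 = 0.04286 A
3. P_R2 = 0.1102 W
4. P_total = 0.3857 W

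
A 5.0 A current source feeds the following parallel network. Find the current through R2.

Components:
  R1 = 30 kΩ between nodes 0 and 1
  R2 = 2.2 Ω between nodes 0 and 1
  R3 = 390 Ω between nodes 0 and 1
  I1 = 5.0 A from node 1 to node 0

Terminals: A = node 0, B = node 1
All resistors sit directly between nodes 0 and 1, so they are in parallel and share one voltage V; the full source current 5 A splits among them.
1/R_par = 1/30000 + 1/2.2 + 1/390 = 0.4571 S  =>  R_par = 2.187 Ω
V = I × R_par = 5 × 2.187 = 10.94 V
I_R2 = V/R2 = 10.94/2.2 = 4.972 A

Final answer: 4.972 A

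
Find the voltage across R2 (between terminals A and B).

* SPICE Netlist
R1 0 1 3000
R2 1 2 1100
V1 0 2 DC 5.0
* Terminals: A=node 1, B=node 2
R1 and R2 are in series across V1 (node 0 → node 1 → node 2), and the output A–B is taken across R2, so this is a voltage divider.
Series current: I = V1/(R1 + R2) = 5/(3000 + 1100) = 5/4100 = 0.00122 A
V_R2 = I × R2 = V1 × R2/(R1 + R2) = 5 × 1100/4100 = 1.341 V

Final answer: 1.341 V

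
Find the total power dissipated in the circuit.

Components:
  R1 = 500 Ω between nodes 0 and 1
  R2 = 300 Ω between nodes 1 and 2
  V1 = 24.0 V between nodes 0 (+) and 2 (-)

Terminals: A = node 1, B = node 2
Nodal analysis, taking node 2 as the 0 V reference.
Source V1 fixes V_0 = 24 V.
KCL at each unknown node (sum of currents leaving = 0; resistances in Ω):
  Node 1: (V_1 - 24)/500 + (V_1 - 0)/300 = 0
Collecting terms: 0.005333 × V_1 = 0.048  =>  V_1 = 9 V
Power in each resistor, P = (ΔV)²/R:
  P_R1 = (24 - 9)²/500 = 0.45 W
  P_R2 = (9 - 0)²/300 = 0.27 W
P_total = P_R1 + P_R2 = 0.72 W

Final answer: 0.72 W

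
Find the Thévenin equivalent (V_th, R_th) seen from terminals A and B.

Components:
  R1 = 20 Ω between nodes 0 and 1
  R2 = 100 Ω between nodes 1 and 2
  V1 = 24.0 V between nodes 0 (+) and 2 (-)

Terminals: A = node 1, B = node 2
Step 1 — V_th is the open-circuit voltage V_A - V_B (nothing connected across the terminals).
Nodal analysis, taking node 2 as the 0 V reference.
Source V1 fixes V_0 = 24 V.
KCL at each unknown node (sum of currents leaving = 0; resistances in Ω):
  Node 1: (V_1 - 24)/20 + (V_1 - 0)/100 = 0
Collecting terms: 0.06 × V_1 = 1.2  =>  V_1 = 20 V
V_th = V_1 - V_2 = 20 - 0 = 20 V
Step 2 — R_th: zero the source — replace V1 by a short circuit (node 2 merges into node 0) — and find the resistance seen between A (node 1) and B (node 0).
Reduce the network between node 1 (A) and node 0 (B) by series/parallel combination:
  Rp1 = R1 ‖ R2 (parallel, both between nodes 0 and 1) = 1/(1/20 + 1/100) = 16.67 Ω
R_th = 16.67 Ω

Final answer: V_th = 20 V, R_th = 16.67 Ω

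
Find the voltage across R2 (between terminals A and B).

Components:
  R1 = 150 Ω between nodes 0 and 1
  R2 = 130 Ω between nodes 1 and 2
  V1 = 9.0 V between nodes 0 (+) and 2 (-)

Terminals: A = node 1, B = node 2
R1 and R2 are in series across V1 (node 0 → node 1 → node 2), and the output A–B is taken across R2, so this is a voltage divider.
Series current: I = V1/(R1 + R2) = 9/(150 + 130) = 9/280 = 0.03214 A
V_R2 = I × R2 = V1 × R2/(R1 + R2) = 9 × 130/280 = 4.179 V

Final answer: 4.179 V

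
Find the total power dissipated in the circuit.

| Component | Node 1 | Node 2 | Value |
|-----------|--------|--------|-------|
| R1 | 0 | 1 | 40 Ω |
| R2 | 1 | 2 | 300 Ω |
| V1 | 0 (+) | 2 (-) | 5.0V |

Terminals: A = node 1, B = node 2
Nodal analysis, taking node 2 as the 0 V reference.
Source V1 fixes V_0 = 5 V.
KCL at each unknown node (sum of currents leaving = 0; resistances in Ω):
  Node 1: (V_1 - 5)/40 + (V_1 - 0)/300 = 0
Collecting terms: 0.02833 × V_1 = 0.125  =>  V_1 = 4.412 V
Power in each resistor, P = (ΔV)²/R:
  P_R1 = (5 - 4.412)²/40 = 0.008651 W
  P_R2 = (4.412 - 0)²/300 = 0.06488 W
P_total = P_R1 + P_R2 = 0.07353 W

Final answer: 0.07353 W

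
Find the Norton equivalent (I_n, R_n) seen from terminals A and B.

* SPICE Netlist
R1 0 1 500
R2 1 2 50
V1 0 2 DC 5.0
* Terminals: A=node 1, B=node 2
Find the Thévenin equivalent first; then I_n = V_th/R_th and R_n = R_th.
Step 1 — V_th is the open-circuit voltage V_A - V_B (nothing connected across the terminals).
Nodal analysis, taking node 2 as the 0 V reference.
Source V1 fixes V_0 = 5 V.
KCL at each unknown node (sum of currents leaving = 0; resistances in Ω):
  Node 1: (V_1 - 5)/500 + (V_1 - 0)/50 = 0
Collecting terms: 0.022 × V_1 = 0.01  =>  V_1 = 0.4545 V
V_th = V_1 - V_2 = 0.4545 - 0 = 0.4545 V
Step 2 — R_th: zero the source — replace V1 by a short circuit (node 2 merges into node 0) — and find the resistance seen between A (node 1) and B (node 0).
Reduce the network between node 1 (A) and node 0 (B) by series/parallel combination:
  Rp1 = R1 ‖ R2 (parallel, both between nodes 0 and 1) = 1/(1/500 + 1/50) = 45.45 Ω
R_th = 45.45 Ω
I_n = V_th/R_th = 0.4545/45.45 = 0.01 A, and R_n = R_th = 45.45 Ω

Final answer: I_n = 0.01 A, R_n = 45.45 Ω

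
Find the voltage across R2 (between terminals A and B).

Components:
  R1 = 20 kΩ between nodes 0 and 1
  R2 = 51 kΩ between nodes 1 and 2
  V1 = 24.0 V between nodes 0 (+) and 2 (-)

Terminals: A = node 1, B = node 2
R1 and R2 are in series across V1 (node 0 → node 1 → node 2), and the output A–B is taken across R2, so this is a voltage divider.
Series current: I = V1/(R1 + R2) = 24/(20000 + 51000) = 24/71000 = 0.000338 A
V_R2 = I × R2 = V1 × R2/(R1 + R2) = 24 × 51000/71000 = 17.24 V

Final answer: 17.24 V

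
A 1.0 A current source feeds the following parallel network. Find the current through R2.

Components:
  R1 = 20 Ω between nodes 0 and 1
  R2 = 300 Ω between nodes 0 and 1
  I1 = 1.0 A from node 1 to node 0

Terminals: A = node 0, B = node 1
All resistors sit directly between nodes 0 and 1, so they are in parallel and share one voltage V; the full source current 1 A splits among them.
1/R_par = 1/20 + 1/300 = 0.05333 S  =>  R_par = 18.75 Ω
V = I × R_par = 1 × 18.75 = 18.75 V
I_R2 = V/R2 = 18.75/300 = 0.0625 A

Final answer: 0.0625 A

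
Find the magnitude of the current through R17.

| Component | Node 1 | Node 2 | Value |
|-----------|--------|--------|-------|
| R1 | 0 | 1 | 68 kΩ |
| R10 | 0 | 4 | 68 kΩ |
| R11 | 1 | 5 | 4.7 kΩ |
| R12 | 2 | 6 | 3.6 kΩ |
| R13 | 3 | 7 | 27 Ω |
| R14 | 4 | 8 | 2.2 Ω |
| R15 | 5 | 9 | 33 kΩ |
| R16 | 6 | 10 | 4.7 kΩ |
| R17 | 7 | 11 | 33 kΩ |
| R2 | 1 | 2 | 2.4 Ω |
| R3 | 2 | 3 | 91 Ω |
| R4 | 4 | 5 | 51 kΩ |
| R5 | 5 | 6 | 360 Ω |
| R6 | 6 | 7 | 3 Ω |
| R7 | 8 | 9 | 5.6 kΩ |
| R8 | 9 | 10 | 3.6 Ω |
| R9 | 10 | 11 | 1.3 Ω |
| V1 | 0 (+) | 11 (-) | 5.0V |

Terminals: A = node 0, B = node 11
Nodal analysis, taking node 11 as the 0 V reference.
Source V1 fixes V_0 = 5 V.
KCL at each unknown node (sum of currents leaving = 0; resistances in Ω):
  Node 1: (V_1 - 5)/68000 + (V_1 - V_2)/2.4 + (V_1 - V_5)/4700 = 0
  Node 2: (V_2 - V_1)/2.4 + (V_2 - V_3)/91 + (V_2 - V_6)/3600 = 0
  Node 3: (V_3 - V_2)/91 + (V_3 - V_7)/27 = 0
  Node 4: (V_4 - V_5)/51000 + (V_4 - 5)/68000 + (V_4 - V_8)/2.2 = 0
  Node 5: (V_5 - V_4)/51000 + (V_5 - V_6)/360 + (V_5 - V_1)/4700 + (V_5 - V_9)/33000 = 0
  Node 6: (V_6 - V_5)/360 + (V_6 - V_7)/3 + (V_6 - V_2)/3600 + (V_6 - V_10)/4700 = 0
  Node 7: (V_7 - V_6)/3 + (V_7 - V_3)/27 + (V_7 - 0)/33000 = 0
  Node 8: (V_8 - V_9)/5600 + (V_8 - V_4)/2.2 = 0
  Node 9: (V_9 - V_8)/5600 + (V_9 - V_10)/3.6 + (V_9 - V_5)/33000 = 0
  Node 10: (V_10 - V_9)/3.6 + (V_10 - 0)/1.3 + (V_10 - V_6)/4700 = 0
Collecting terms (coefficients in siemens):
  0.4169·V_1 - 0.4167·V_2 - 0.0002128·V_5 = 0.00007353
  0.4279·V_2 - 0.4167·V_1 - 0.01099·V_3 - 0.0002778·V_6 = 0
  0.04803·V_3 - 0.01099·V_2 - 0.03704·V_7 = 0
  0.4546·V_4 - 0.00001961·V_5 - 0.4545·V_8 = 0.00007353
  0.00304·V_5 - 0.0002128·V_1 - 0.00001961·V_4 - 0.002778·V_6 - 0.0000303·V_9 = 0
  0.3366·V_6 - 0.0002778·V_2 - 0.002778·V_5 - 0.3333·V_7 - 0.0002128·V_10 = 0
  0.3704·V_7 - 0.03704·V_3 - 0.3333·V_6 = 0
  0.4547·V_8 - 0.4545·V_4 - 0.0001786·V_9 = 0
  0.278·V_9 - 0.0000303·V_5 - 0.0001786·V_8 - 0.2778·V_10 = 0
  1.047·V_10 - 0.0002128·V_6 - 0.2778·V_9 = 0
Solving these 10 simultaneous equations (Gaussian elimination) gives:
  V_1 = 0.2706 V, V_2 = 0.2704 V, V_3 = 0.2645 V, V_4 = 0.3699 V
  V_5 = 0.2612 V, V_6 = 0.2625 V, V_7 = 0.2627 V, V_8 = 0.3698 V
  V_9 = 0.0004345 V, V_10 = 0.0001686 V
I_R17 = (V_7 - V_11)/R17 = (0.2627 - 0)/33000 = 0.000007961 A
|I_R17| = 0.000007961 A

Final answer: |I_R17| = 7.961e-06 A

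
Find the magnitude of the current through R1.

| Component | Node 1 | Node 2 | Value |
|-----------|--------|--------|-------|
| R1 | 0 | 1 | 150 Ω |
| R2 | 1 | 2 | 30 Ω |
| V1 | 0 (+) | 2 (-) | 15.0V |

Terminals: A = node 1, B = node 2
Nodal analysis, taking node 2 as the 0 V reference.
Source V1 fixes V_0 = 15 V.
KCL at each unknown node (sum of currents leaving = 0; resistances in Ω):
  Node 1: (V_1 - 15)/150 + (V_1 - 0)/30 = 0
Collecting terms: 0.04 × V_1 = 0.1  =>  V_1 = 2.5 V
I_R1 = (V_0 - V_1)/R1 = (15 - 2.5)/150 = 0.08333 A
|I_R1| = 0.08333 A

Final answer: |I_R1| = 0.08333 A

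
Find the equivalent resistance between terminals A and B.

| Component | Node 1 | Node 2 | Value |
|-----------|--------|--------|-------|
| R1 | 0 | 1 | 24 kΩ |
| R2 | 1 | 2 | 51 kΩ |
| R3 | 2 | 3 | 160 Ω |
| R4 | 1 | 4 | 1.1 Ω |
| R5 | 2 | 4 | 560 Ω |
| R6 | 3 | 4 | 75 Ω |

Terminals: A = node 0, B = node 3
The network is not a plain series/parallel combination. Inject a 1 A test current into terminal A (node 0) and return it from terminal B (node 3); then R_eq = V_A / (1 A).
Nodal analysis, taking node 3 as the 0 V reference.
Current source I_test pushes 1 A into node 0 and draws it out of node 3.
KCL at each unknown node (sum of currents leaving = 0; resistances in Ω):
  Node 0: (V_0 - V_1)/24000 - 1 = 0
  Node 1: (V_1 - V_0)/24000 + (V_1 - V_2)/51000 + (V_1 - V_4)/1.1 = 0
  Node 2: (V_2 - V_1)/51000 + (V_2 - 0)/160 + (V_2 - V_4)/560 = 0
  Node 4: (V_4 - V_1)/1.1 + (V_4 - V_2)/560 + (V_4 - 0)/75 = 0
Collecting terms (coefficients in siemens):
  0.00004167·V_0 - 0.00004167·V_1 = 1
  0.9092·V_1 - 0.00004167·V_0 - 0.00001961·V_2 - 0.9091·V_4 = 0
  0.008055·V_2 - 0.00001961·V_1 - 0.001786·V_4 = 0
  0.9242·V_4 - 0.9091·V_1 - 0.001786·V_2 = 0
Solving these 4 simultaneous equations (Gaussian elimination) gives:
  V_0 = 24070 V, V_1 = 68.97 V, V_2 = 15.21 V, V_4 = 67.87 V
R_eq = V_0 / 1 A = 24070 Ω = 24.07 kΩ

Final answer: 24.07 kΩ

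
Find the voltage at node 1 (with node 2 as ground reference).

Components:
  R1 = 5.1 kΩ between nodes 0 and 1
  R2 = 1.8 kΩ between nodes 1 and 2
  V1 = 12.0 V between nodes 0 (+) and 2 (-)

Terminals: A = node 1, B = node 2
Nodal analysis, taking node 2 as the 0 V reference.
Source V1 fixes V_0 = 12 V.
KCL at each unknown node (sum of currents leaving = 0; resistances in Ω):
  Node 1: (V_1 - 12)/5100 + (V_1 - 0)/1800 = 0
Collecting terms: 0.0007516 × V_1 = 0.002353  =>  V_1 = 3.13 V
The requested potential is V_1 = 3.13 V.

Final answer: V_1 = 3.13 V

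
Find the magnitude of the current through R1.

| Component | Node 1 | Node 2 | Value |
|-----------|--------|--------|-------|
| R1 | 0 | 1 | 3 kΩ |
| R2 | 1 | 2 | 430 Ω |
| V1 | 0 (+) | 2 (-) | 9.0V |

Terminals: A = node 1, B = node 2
Nodal analysis, taking node 2 as the 0 V reference.
Source V1 fixes V_0 = 9 V.
KCL at each unknown node (sum of currents leaving = 0; resistances in Ω):
  Node 1: (V_1 - 9)/3000 + (V_1 - 0)/430 = 0
Collecting terms: 0.002659 × V_1 = 0.003  =>  V_1 = 1.128 V
I_R1 = (V_0 - V_1)/R1 = (9 - 1.128)/3000 = 0.002624 A
|I_R1| = 0.002624 A

Final answer: |I_R1| = 0.002624 A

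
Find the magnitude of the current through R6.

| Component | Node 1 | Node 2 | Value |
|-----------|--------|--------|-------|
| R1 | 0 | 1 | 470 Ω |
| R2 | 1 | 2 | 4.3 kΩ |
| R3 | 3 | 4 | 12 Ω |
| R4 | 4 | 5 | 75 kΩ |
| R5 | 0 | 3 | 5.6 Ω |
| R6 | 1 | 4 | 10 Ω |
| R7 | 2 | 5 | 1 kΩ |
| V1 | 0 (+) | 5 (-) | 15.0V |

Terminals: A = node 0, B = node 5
Nodal analysis, taking node 5 as the 0 V reference.
Source V1 fixes V_0 = 15 V.
KCL at each unknown node (sum of currents leaving = 0; resistances in Ω):
  Node 1: (V_1 - 15)/470 + (V_1 - V_2)/4300 + (V_1 - V_4)/10 = 0
  Node 2: (V_2 - V_1)/4300 + (V_2 - 0)/1000 = 0
  Node 3: (V_3 - V_4)/12 + (V_3 - 15)/5.6 = 0
  Node 4: (V_4 - V_3)/12 + (V_4 - 0)/75000 + (V_4 - V_1)/10 = 0
Collecting terms (coefficients in siemens):
  0.1024·V_1 - 0.0002326·V_2 - 0.1·V_4 = 0.03191
  0.001233·V_2 - 0.0002326·V_1 = 0
  0.2619·V_3 - 0.08333·V_4 = 2.679
  0.1833·V_4 - 0.1·V_1 - 0.08333·V_3 = 0
Solving these 4 simultaneous equations (Gaussian elimination) gives:
  V_1 = 14.92 V, V_2 = 2.816 V, V_3 = 14.98 V, V_4 = 14.95 V
I_R6 = (V_1 - V_4)/R6 = (14.92 - 14.95)/10 = -0.002652 A
|I_R6| = 0.002652 A

Final answer: |I_R6| = 0.002652 A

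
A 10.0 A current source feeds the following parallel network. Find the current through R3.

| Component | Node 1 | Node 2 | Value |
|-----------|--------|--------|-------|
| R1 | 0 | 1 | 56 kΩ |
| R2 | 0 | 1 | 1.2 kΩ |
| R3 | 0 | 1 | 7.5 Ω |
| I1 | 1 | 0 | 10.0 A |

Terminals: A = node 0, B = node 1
All resistors sit directly between nodes 0 and 1, so they are in parallel and share one voltage V; the full source current 10 A splits among them.
1/R_par = 1/56000 + 1/1200 + 1/7.5 = 0.1342 S  =>  R_par = 7.452 Ω
V = I × R_par = 10 × 7.452 = 74.52 V
I_R3 = V/R3 = 74.52/7.5 = 9.937 A

Final answer: 9.937 A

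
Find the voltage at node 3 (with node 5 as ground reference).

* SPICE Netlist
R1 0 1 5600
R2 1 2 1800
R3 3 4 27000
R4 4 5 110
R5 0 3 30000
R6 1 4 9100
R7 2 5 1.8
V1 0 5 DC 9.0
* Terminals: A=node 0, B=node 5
Nodal analysis, taking node 5 as the 0 V reference.
Source V1 fixes V_0 = 9 V.
KCL at each unknown node (sum of currents leaving = 0; resistances in Ω):
  Node 1: (V_1 - 9)/5600 + (V_1 - V_2)/1800 + (V_1 - V_4)/9100 = 0
  Node 2: (V_2 - V_1)/1800 + (V_2 - 0)/1.8 = 0
  Node 3: (V_3 - V_4)/27000 + (V_3 - 9)/30000 = 0
  Node 4: (V_4 - V_3)/27000 + (V_4 - 0)/110 + (V_4 - V_1)/9100 = 0
Collecting terms (coefficients in siemens):
  0.000844·V_1 - 0.0005556·V_2 - 0.0001099·V_4 = 0.001607
  0.5561·V_2 - 0.0005556·V_1 = 0
  0.00007037·V_3 - 0.00003704·V_4 = 0.0003
  0.009238·V_4 - 0.0001099·V_1 - 0.00003704·V_3 = 0
Solving these 4 simultaneous equations (Gaussian elimination) gives:
  V_1 = 1.911 V, V_2 = 0.001909 V, V_3 = 4.284 V, V_4 = 0.0399 V
The requested potential is V_3 = 4.284 V.

Final answer: V_3 = 4.284 V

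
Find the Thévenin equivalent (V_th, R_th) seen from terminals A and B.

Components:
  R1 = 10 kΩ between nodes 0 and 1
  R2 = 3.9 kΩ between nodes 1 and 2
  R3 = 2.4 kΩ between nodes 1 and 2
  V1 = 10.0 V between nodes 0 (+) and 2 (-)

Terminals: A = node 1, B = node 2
Step 1 — V_th is the open-circuit voltage V_A - V_B (nothing connected across the terminals).
Nodal analysis, taking node 2 as the 0 V reference.
Source V1 fixes V_0 = 10 V.
KCL at each unknown node (sum of currents leaving = 0; resistances in Ω):
  Node 1: (V_1 - 10)/10000 + (V_1 - 0)/3900 + (V_1 - 0)/2400 = 0
Collecting terms: 0.0007731 × V_1 = 0.001  =>  V_1 = 1.294 V
V_th = V_1 - V_2 = 1.294 - 0 = 1.294 V
Step 2 — R_th: zero the source — replace V1 by a short circuit (node 2 merges into node 0) — and find the resistance seen between A (node 1) and B (node 0).
Reduce the network between node 1 (A) and node 0 (B) by series/parallel combination:
  Rp1 = R1 ‖ R2 ‖ R3 (parallel, all between nodes 0 and 1) = 1/(1/10000 + 1/3900 + 1/2400) = 1294 Ω
R_th = 1.294 kΩ

Final answer: V_th = 1.294 V, R_th = 1.294 kΩ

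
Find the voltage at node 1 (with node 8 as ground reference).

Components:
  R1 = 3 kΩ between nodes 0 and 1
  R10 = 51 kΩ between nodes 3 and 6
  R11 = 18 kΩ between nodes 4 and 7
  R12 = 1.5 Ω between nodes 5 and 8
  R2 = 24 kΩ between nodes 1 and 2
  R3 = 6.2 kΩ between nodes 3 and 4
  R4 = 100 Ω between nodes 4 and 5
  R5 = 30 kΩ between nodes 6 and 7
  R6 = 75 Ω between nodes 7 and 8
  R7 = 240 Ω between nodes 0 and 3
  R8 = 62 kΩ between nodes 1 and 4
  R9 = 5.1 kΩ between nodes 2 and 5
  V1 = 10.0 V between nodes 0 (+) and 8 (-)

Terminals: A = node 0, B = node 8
Nodal analysis, taking node 8 as the 0 V reference.
Source V1 fixes V_0 = 10 V.
KCL at each unknown node (sum of currents leaving = 0; resistances in Ω):
  Node 1: (V_1 - 10)/3000 + (V_1 - V_2)/24000 + (V_1 - V_4)/62000 = 0
  Node 2: (V_2 - V_1)/24000 + (V_2 - V_5)/5100 = 0
  Node 3: (V_3 - V_4)/6200 + (V_3 - 10)/240 + (V_3 - V_6)/51000 = 0
  Node 4: (V_4 - V_3)/6200 + (V_4 - V_5)/100 + (V_4 - V_1)/62000 + (V_4 - V_7)/18000 = 0
  Node 5: (V_5 - V_4)/100 + (V_5 - V_2)/5100 + (V_5 - 0)/1.5 = 0
  Node 6: (V_6 - V_7)/30000 + (V_6 - V_3)/51000 = 0
  Node 7: (V_7 - V_6)/30000 + (V_7 - 0)/75 + (V_7 - V_4)/18000 = 0
Collecting terms (coefficients in siemens):
  0.0003911·V_1 - 0.00004167·V_2 - 0.00001613·V_4 = 0.003333
  0.0002377·V_2 - 0.00004167·V_1 - 0.0001961·V_5 = 0
  0.004348·V_3 - 0.0001613·V_4 - 0.00001961·V_6 = 0.04167
  0.01023·V_4 - 0.00001613·V_1 - 0.0001613·V_3 - 0.01·V_5 - 0.00005556·V_7 = 0
  0.6769·V_5 - 0.0001961·V_2 - 0.01·V_4 = 0
  0.00005294·V_6 - 0.00001961·V_3 - 0.00003333·V_7 = 0
  0.01342·V_7 - 0.00005556·V_4 - 0.00003333·V_6 = 0
Solving these 7 simultaneous equations (Gaussian elimination) gives:
  V_1 = 8.692 V, V_2 = 1.526 V, V_3 = 9.606 V, V_4 = 0.168 V
  V_5 = 0.002924 V, V_6 = 3.564 V, V_7 = 0.009546 V
The requested potential is V_1 = 8.692 V.

Final answer: V_1 = 8.692 V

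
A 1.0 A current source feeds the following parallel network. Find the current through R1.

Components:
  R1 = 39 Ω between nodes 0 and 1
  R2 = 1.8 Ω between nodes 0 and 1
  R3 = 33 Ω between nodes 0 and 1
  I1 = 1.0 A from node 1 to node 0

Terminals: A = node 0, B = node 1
All resistors sit directly between nodes 0 and 1, so they are in parallel and share one voltage V; the full source current 1 A splits among them.
1/R_par = 1/39 + 1/1.8 + 1/33 = 0.6115 S  =>  R_par = 1.635 Ω
V = I × R_par = 1 × 1.635 = 1.635 V
I_R1 = V/R1 = 1.635/39 = 0.04193 A

Final answer: 0.04193 A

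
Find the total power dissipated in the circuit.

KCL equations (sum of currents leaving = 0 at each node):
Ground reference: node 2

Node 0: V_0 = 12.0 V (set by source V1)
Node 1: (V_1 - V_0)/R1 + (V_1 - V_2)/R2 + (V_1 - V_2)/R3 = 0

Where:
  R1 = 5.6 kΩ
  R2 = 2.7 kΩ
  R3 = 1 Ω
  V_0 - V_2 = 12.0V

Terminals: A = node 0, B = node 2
Nodal analysis, taking node 2 as the 0 V reference.
Source V1 fixes V_0 = 12 V.
KCL at each unknown node (sum of currents leaving = 0; resistances in Ω):
  Node 1: (V_1 - 12)/5600 + (V_1 - 0)/2700 + (V_1 - 0)/1 = 0
Collecting terms: 1.001 × V_1 = 0.002143  =>  V_1 = 0.002142 V
Power in each resistor, P = (ΔV)²/R:
  P_R1 = (12 - 0.002142)²/5600 = 0.02571 W
  P_R2 = (0.002142 - 0)²/2700 = 0.000000001699 W
  P_R3 = (0.002142 - 0)²/1 = 0.000004587 W
P_total = P_R1 + P_R2 + P_R3 = 0.02571 W

Final answer: 0.02571 W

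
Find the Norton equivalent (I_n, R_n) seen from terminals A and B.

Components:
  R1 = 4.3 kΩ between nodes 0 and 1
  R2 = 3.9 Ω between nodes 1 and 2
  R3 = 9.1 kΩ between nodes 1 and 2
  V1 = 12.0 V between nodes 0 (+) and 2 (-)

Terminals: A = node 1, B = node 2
Find the Thévenin equivalent first; then I_n = V_th/R_th and R_n = R_th.
Step 1 — V_th is the open-circuit voltage V_A - V_B (nothing connected across the terminals).
Nodal analysis, taking node 2 as the 0 V reference.
Source V1 fixes V_0 = 12 V.
KCL at each unknown node (sum of currents leaving = 0; resistances in Ω):
  Node 1: (V_1 - 12)/4300 + (V_1 - 0)/3.9 + (V_1 - 0)/9100 = 0
Collecting terms: 0.2568 × V_1 = 0.002791  =>  V_1 = 0.01087 V
V_th = V_1 - V_2 = 0.01087 - 0 = 0.01087 V
Step 2 — R_th: zero the source — replace V1 by a short circuit (node 2 merges into node 0) — and find the resistance seen between A (node 1) and B (node 0).
Reduce the network between node 1 (A) and node 0 (B) by series/parallel combination:
  Rp1 = R1 ‖ R2 ‖ R3 (parallel, all between nodes 0 and 1) = 1/(1/4300 + 1/3.9 + 1/9100) = 3.895 Ω
R_th = 3.895 Ω
I_n = V_th/R_th = 0.01087/3.895 = 0.002791 A, and R_n = R_th = 3.895 Ω

Final answer: I_n = 0.002791 A, R_n = 3.895 Ω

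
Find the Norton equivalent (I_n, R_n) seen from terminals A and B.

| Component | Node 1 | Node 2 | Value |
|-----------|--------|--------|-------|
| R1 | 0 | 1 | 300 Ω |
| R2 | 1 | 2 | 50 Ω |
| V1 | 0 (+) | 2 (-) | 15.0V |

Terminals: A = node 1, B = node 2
Find the Thévenin equivalent first; then I_n = V_th/R_th and R_n = R_th.
Step 1 — V_th is the open-circuit voltage V_A - V_B (nothing connected across the terminals).
Nodal analysis, taking node 2 as the 0 V reference.
Source V1 fixes V_0 = 15 V.
KCL at each unknown node (sum of currents leaving = 0; resistances in Ω):
  Node 1: (V_1 - 15)/300 + (V_1 - 0)/50 = 0
Collecting terms: 0.02333 × V_1 = 0.05  =>  V_1 = 2.143 V
V_th = V_1 - V_2 = 2.143 - 0 = 2.143 V
Step 2 — R_th: zero the source — replace V1 by a short circuit (node 2 merges into node 0) — and find the resistance seen between A (node 1) and B (node 0).
Reduce the network between node 1 (A) and node 0 (B) by series/parallel combination:
  Rp1 = R1 ‖ R2 (parallel, both between nodes 0 and 1) = 1/(1/300 + 1/50) = 42.86 Ω
R_th = 42.86 Ω
I_n = V_th/R_th = 2.143/42.86 = 0.05 A, and R_n = R_th = 42.86 Ω

Final answer: I_n = 0.05 A, R_n = 42.86 Ω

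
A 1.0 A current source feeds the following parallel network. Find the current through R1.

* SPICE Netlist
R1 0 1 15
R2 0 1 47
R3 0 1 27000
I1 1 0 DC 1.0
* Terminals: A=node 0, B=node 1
All resistors sit directly between nodes 0 and 1, so they are in parallel and share one voltage V; the full source current 1 A splits among them.
1/R_par = 1/15 + 1/47 + 1/27000 = 0.08798 S  =>  R_par = 11.37 Ω
V = I × R_par = 1 × 11.37 = 11.37 V
I_R1 = V/R1 = 11.37/15 = 0.7577 A

Final answer: 0.7577 A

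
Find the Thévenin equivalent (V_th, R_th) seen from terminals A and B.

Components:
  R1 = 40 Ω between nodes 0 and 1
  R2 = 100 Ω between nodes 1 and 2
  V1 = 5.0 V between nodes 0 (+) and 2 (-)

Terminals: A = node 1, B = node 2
Step 1 — V_th is the open-circuit voltage V_A - V_B (nothing connected across the terminals).
Nodal analysis, taking node 2 as the 0 V reference.
Source V1 fixes V_0 = 5 V.
KCL at each unknown node (sum of currents leaving = 0; resistances in Ω):
  Node 1: (V_1 - 5)/40 + (V_1 - 0)/100 = 0
Collecting terms: 0.035 × V_1 = 0.125  =>  V_1 = 3.571 V
V_th = V_1 - V_2 = 3.571 - 0 = 3.571 V
Step 2 — R_th: zero the source — replace V1 by a short circuit (node 2 merges into node 0) — and find the resistance seen between A (node 1) and B (node 0).
Reduce the network between node 1 (A) and node 0 (B) by series/parallel combination:
  Rp1 = R1 ‖ R2 (parallel, both between nodes 0 and 1) = 1/(1/40 + 1/100) = 28.57 Ω
R_th = 28.57 Ω

Final answer: V_th = 3.571 V, R_th = 28.57 Ω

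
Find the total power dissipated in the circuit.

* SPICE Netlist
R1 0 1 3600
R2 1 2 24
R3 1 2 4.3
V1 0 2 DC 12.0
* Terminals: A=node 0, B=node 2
Nodal analysis, taking node 2 as the 0 V reference.
Source V1 fixes V_0 = 12 V.
KCL at each unknown node (sum of currents leaving = 0; resistances in Ω):
  Node 1: (V_1 - 12)/3600 + (V_1 - 0)/24 + (V_1 - 0)/4.3 = 0
Collecting terms: 0.2745 × V_1 = 0.003333  =>  V_1 = 0.01214 V
Power in each resistor, P = (ΔV)²/R:
  P_R1 = (12 - 0.01214)²/3600 = 0.03992 W
  P_R2 = (0.01214 - 0)²/24 = 0.000006144 W
  P_R3 = (0.01214 - 0)²/4.3 = 0.00003429 W
P_total = P_R1 + P_R2 + P_R3 = 0.03996 W

Final answer: 0.03996 W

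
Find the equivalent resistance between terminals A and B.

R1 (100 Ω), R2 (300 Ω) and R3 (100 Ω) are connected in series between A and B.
Reduce the network between node 0 (A) and node 3 (B) by series/parallel combination:
  Rs1 = R1 + R2 (series, joined only at node 1) = 100 + 300 = 400 Ω
  Rs2 = R3 + Rs1 (series, joined only at node 2) = 100 + 400 = 500 Ω
R_eq = 500 Ω

Final answer: 500 Ω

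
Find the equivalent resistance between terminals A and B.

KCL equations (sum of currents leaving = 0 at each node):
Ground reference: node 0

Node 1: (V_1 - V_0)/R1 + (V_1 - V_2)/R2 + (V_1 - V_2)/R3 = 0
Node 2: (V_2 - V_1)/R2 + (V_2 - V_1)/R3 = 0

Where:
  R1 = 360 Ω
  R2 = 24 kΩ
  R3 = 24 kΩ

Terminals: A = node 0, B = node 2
Reduce the network between node 0 (A) and node 2 (B) by series/parallel combination:
  Rp1 = R2 ‖ R3 (parallel, both between nodes 1 and 2) = 1/(1/24000 + 1/24000) = 12000 Ω
  Rs1 = R1 + Rp1 (series, joined only at node 1) = 360 + 12000 = 12360 Ω
R_eq = 12.36 kΩ

Final answer: 12.36 kΩ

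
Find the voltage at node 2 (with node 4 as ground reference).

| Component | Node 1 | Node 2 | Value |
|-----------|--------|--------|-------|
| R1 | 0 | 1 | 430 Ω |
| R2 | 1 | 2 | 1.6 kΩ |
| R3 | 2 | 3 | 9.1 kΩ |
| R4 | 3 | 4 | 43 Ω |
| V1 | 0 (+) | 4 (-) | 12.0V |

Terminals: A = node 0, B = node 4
Nodal analysis, taking node 4 as the 0 V reference.
Source V1 fixes V_0 = 12 V.
KCL at each unknown node (sum of currents leaving = 0; resistances in Ω):
  Node 1: (V_1 - 12)/430 + (V_1 - V_2)/1600 = 0
  Node 2: (V_2 - V_1)/1600 + (V_2 - V_3)/9100 = 0
  Node 3: (V_3 - V_2)/9100 + (V_3 - 0)/43 = 0
Collecting terms (coefficients in siemens):
  0.002951·V_1 - 0.000625·V_2 = 0.02791
  0.0007349·V_2 - 0.000625·V_1 - 0.0001099·V_3 = 0
  0.02337·V_3 - 0.0001099·V_2 = 0
Solving these 3 simultaneous equations (Gaussian elimination) gives:
  V_1 = 11.54 V, V_2 = 9.82 V, V_3 = 0.04618 V
The requested potential is V_2 = 9.82 V.

Final answer: V_2 = 9.82 V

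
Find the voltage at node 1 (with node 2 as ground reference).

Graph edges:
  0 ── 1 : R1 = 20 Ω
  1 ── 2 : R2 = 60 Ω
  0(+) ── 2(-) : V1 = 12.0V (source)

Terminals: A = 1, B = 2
Nodal analysis, taking node 2 as the 0 V reference.
Source V1 fixes V_0 = 12 V.
KCL at each unknown node (sum of currents leaving = 0; resistances in Ω):
  Node 1: (V_1 - 12)/20 + (V_1 - 0)/60 = 0
Collecting terms: 0.06667 × V_1 = 0.6  =>  V_1 = 9 V
The requested potential is V_1 = 9 V.

Final answer: V_1 = 9 V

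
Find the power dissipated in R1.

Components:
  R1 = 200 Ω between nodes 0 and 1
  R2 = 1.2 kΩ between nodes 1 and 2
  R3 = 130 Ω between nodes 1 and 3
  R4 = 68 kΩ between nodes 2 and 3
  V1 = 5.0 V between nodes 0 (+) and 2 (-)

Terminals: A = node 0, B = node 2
Nodal analysis, taking node 2 as the 0 V reference.
Source V1 fixes V_0 = 5 V.
KCL at each unknown node (sum of currents leaving = 0; resistances in Ω):
  Node 1: (V_1 - 5)/200 + (V_1 - 0)/1200 + (V_1 - V_3)/130 = 0
  Node 3: (V_3 - V_1)/130 + (V_3 - 0)/68000 = 0
Collecting terms (coefficients in siemens):
  0.01353·V_1 - 0.007692·V_3 = 0.025
  0.007707·V_3 - 0.007692·V_1 = 0
Determinant D = (0.01353)(0.007707) - (-0.007692)(-0.007692) = 0.00004507
V_1 = [(0.025)(0.007707) - (-0.007692)(0)]/D = 4.275 V
V_3 = [(0.01353)(0) - (0.025)(-0.007692)]/D = 4.267 V
I_R1 = (V_0 - V_1)/R1 = (5 - 4.275)/200 = 0.003625 A
P_R1 = I_R1² × R1 = (0.003625)² × 200 = 0.002628 W

Final answer: 0.002628 W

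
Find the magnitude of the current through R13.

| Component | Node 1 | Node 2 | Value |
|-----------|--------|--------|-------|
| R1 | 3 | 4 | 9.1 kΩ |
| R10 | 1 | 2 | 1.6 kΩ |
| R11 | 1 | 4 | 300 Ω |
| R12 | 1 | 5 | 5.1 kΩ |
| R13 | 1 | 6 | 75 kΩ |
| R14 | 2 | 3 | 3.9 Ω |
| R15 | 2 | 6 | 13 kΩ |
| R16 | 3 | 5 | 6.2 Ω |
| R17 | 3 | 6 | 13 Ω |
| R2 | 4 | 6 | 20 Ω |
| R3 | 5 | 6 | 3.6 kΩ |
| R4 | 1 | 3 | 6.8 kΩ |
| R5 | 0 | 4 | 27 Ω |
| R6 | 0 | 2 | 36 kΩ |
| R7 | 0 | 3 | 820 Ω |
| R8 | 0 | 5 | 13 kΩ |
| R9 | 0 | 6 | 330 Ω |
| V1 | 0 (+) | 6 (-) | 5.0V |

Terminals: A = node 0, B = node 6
Nodal analysis, taking node 6 as the 0 V reference.
Source V1 fixes V_0 = 5 V.
KCL at each unknown node (sum of currents leaving = 0; resistances in Ω):
  Node 1: (V_1 - V_3)/6800 + (V_1 - V_2)/1600 + (V_1 - V_4)/300 + (V_1 - V_5)/5100 + (V_1 - 0)/75000 = 0
  Node 2: (V_2 - 5)/36000 + (V_2 - V_1)/1600 + (V_2 - V_3)/3.9 + (V_2 - 0)/13000 = 0
  Node 3: (V_3 - V_4)/9100 + (V_3 - V_1)/6800 + (V_3 - 5)/820 + (V_3 - V_2)/3.9 + (V_3 - V_5)/6.2 + (V_3 - 0)/13 = 0
  Node 4: (V_4 - V_3)/9100 + (V_4 - 0)/20 + (V_4 - 5)/27 + (V_4 - V_1)/300 = 0
  Node 5: (V_5 - 0)/3600 + (V_5 - 5)/13000 + (V_5 - V_1)/5100 + (V_5 - V_3)/6.2 = 0
Collecting terms (coefficients in siemens):
  0.004315·V_1 - 0.000625·V_2 - 0.0001471·V_3 - 0.003333·V_4 - 0.0001961·V_5 = 0
  0.2571·V_2 - 0.000625·V_1 - 0.2564·V_3 = 0.0001389
  0.4961·V_3 - 0.0001471·V_1 - 0.2564·V_2 - 0.0001099·V_4 - 0.1613·V_5 = 0.006098
  0.09048·V_4 - 0.003333·V_1 - 0.0001099·V_3 = 0.1852
  0.1618·V_5 - 0.0001961·V_1 - 0.1613·V_3 = 0.0003846
Solving these 5 simultaneous equations (Gaussian elimination) gives:
  V_1 = 1.653 V, V_2 = 0.1103 V, V_3 = 0.106 V, V_4 = 2.108 V
  V_5 = 0.11 V
I_R13 = (V_1 - V_6)/R13 = (1.653 - 0)/75000 = 0.00002204 A
|I_R13| = 0.00002204 A

Final answer: |I_R13| = 2.204e-05 A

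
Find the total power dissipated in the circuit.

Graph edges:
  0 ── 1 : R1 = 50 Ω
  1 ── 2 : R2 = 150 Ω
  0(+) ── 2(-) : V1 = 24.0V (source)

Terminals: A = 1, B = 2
Nodal analysis, taking node 2 as the 0 V reference.
Source V1 fixes V_0 = 24 V.
KCL at each unknown node (sum of currents leaving = 0; resistances in Ω):
  Node 1: (V_1 - 24)/50 + (V_1 - 0)/150 = 0
Collecting terms: 0.02667 × V_1 = 0.48  =>  V_1 = 18 V
Power in each resistor, P = (ΔV)²/R:
  P_R1 = (24 - 18)²/50 = 0.72 W
  P_R2 = (18 - 0)²/150 = 2.16 W
P_total = P_R1 + P_R2 = 2.88 W

Final answer: 2.88 W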